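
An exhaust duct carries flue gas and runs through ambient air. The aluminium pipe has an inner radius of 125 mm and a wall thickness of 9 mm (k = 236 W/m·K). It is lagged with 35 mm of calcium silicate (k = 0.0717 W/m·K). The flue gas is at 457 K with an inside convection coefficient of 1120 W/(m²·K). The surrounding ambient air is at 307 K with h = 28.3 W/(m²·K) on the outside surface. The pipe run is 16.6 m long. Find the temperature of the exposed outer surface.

Per-layer cylindrical resistances, series-summed:
R_inner film = 1/(h_i·2πr₁L) = 1/(1120×2π×0.125×16.6) = 6.848×10^-5 K/W
R_aluminium pipe wall = ln(134/125)/(2π×236×16.6) = 2.825×10^-6 K/W
R_calcium silicate = ln(169/134)/(2π×0.0717×16.6) = 0.03103 K/W
R_outer film = 1/(h_o·2πr_oL) = 1/(28.3×2π×0.169×16.6) = 0.002005 K/W
R_total = 0.03311 K/W
Q = ΔT/R_total = 150/0.03311
Q = 4530 W
T_interface = T_inner − Q·ΣR(inner→interface) = 457 − 4530×0.0311

T ≈ 316 K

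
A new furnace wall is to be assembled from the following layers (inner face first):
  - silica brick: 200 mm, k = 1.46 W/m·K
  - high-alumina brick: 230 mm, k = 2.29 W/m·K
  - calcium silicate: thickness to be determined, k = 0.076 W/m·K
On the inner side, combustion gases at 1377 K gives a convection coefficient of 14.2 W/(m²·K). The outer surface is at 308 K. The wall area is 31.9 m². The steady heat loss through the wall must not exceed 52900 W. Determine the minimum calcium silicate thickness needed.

Treating each layer as a thermal resistance in series:
R_inner film = 1/(h_i·A) = 1/(14.2×31.9) = 0.002208 K/W
R_silica brick = L/(kA) = 0.2/(1.46×31.9) = 0.004294 K/W
R_high-alumina brick = L/(kA) = 0.23/(2.29×31.9) = 0.003148 K/W
Sum of the known resistances R_other = 0.00965 K/W
Required total resistance R_tot = ΔT/Q_allow = 1069/52900 = 0.02021 K/W
R_calcium silicate = R_tot − R_other = 0.01056 K/W
L = R·k·A = 0.01056×0.076×31.9

L ≈ 25.6 mm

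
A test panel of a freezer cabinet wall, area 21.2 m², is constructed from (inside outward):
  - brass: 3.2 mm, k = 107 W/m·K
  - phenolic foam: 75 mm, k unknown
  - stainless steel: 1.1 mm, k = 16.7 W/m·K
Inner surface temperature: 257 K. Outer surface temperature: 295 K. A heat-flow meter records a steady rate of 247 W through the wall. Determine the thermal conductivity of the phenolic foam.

k ≈ 0.023 W/(m·K)

Thermal resistances in series:
R_brass = L/(kA) = 0.0032/(107×21.2) = 1.411×10^-6 K/W
R_stainless steel = L/(kA) = 0.0011/(16.7×21.2) = 3.107×10^-6 K/W
Sum of known resistances R_other = 4.518×10^-6 K/W
Total R = ΔT/Q = 38/247 = 0.1538 K/W
R_phenolic foam = R_total − R_other = 0.1538 K/W
k = L/(R·A) = 0.075/(0.1538×21.2)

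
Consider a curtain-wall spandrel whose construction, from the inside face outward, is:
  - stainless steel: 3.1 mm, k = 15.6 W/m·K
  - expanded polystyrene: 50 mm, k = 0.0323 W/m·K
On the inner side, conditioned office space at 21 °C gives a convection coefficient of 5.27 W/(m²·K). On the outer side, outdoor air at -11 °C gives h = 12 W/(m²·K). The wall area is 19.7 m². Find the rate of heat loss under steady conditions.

Model the wall as resistances in series:
R_inner film = 1/(h_i·A) = 1/(5.27×19.7) = 0.009632 K/W
R_stainless steel = L/(kA) = 0.0031/(15.6×19.7) = 1.009×10^-5 K/W
R_expanded polystyrene = L/(kA) = 0.05/(0.0323×19.7) = 0.07858 K/W
R_outer film = 1/(h_o·A) = 1/(12×19.7) = 0.00423 K/W
R_total = 0.09245 K/W
Q = ΔT / R_total = 32 / 0.09245

Q ≈ 346 W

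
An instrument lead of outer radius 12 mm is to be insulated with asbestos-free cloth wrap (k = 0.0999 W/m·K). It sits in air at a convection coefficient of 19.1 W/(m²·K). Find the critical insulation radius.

r_cr ≈ 5.23 mm

For a cylinder r_cr = k/h = 0.0999/19.1
r_cr = 5.23 mm; since the bare radius (12 mm) is above r_cr, any added insulation will reduce heat loss.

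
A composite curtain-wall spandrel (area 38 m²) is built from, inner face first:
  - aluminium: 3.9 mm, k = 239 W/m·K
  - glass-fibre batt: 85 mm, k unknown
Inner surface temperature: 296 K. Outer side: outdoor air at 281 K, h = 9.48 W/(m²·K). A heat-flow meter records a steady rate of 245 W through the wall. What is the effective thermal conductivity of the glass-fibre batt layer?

Using the resistance-network approach (series):
R_aluminium = L/(kA) = 0.0039/(239×38) = 4.294×10^-7 K/W
R_outer film = 1/(h_o·A) = 1/(9.48×38) = 0.002776 K/W
Sum of known resistances R_other = 0.002776 K/W
Total R = ΔT/Q = 15/245 = 0.06122 K/W
R_glass-fibre batt = R_total − R_other = 0.05845 K/W
k = L/(R·A) = 0.085/(0.05845×38)

k ≈ 0.0383 W/(m·K)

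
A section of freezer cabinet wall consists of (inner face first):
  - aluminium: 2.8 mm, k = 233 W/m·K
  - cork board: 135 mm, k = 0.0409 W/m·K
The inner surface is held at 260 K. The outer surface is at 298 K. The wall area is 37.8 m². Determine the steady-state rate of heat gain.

Using the resistance-network approach (series):
R_aluminium = L/(kA) = 0.0028/(233×37.8) = 3.179×10^-7 K/W
R_cork board = L/(kA) = 0.135/(0.0409×37.8) = 0.08732 K/W
R_total = 0.08732 K/W
Q = ΔT / R_total = 38 / 0.08732

Q ≈ 435 W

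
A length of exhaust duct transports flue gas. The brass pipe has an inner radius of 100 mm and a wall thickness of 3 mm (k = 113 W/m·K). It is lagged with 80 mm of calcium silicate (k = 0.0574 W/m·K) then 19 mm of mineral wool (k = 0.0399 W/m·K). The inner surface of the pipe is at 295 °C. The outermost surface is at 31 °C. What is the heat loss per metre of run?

For a radial system each layer contributes R = ln(r_out/r_in)/(2πkL); films add R = 1/(hA).
R_brass pipe wall = ln(103/100)/(2π×113×1) = 4.163×10^-5 K/W
R_calcium silicate = ln(183/103)/(2π×0.0574×1) = 1.594 K/W
R_mineral wool = ln(202/183)/(2π×0.0399×1) = 0.394 K/W
R_total = 1.988 K/W
Q = ΔT/R_total = 264/1.988

q′ ≈ 133 W/m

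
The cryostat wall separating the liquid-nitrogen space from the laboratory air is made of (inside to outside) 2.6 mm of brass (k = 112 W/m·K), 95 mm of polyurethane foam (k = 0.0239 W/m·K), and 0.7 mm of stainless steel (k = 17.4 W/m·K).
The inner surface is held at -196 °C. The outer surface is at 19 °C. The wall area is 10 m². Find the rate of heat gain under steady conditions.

Using the resistance-network approach (series):
R_brass = L/(kA) = 0.0026/(112×10) = 2.321×10^-6 K/W
R_polyurethane foam = L/(kA) = 0.095/(0.0239×10) = 0.3975 K/W
R_stainless steel = L/(kA) = 0.0007/(17.4×10) = 4.023×10^-6 K/W
R_total = 0.3975 K/W
Q = ΔT / R_total = 215 / 0.3975

Q ≈ 541 W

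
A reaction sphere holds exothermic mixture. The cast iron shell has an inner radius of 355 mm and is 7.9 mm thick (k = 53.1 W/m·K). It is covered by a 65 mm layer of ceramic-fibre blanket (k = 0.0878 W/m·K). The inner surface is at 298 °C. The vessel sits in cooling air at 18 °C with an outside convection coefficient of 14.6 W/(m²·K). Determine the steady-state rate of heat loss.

Q ≈ 684 W

For a spherical shell R = (1/r₁ − 1/r₂)/(4πk); film R = 1/(h·4πr²). In series:
R_cast iron shell = (1/0.355 − 1/0.3629)/(4π×53.1) = 9.19×10^-5 K/W
R_ceramic-fibre blanket = (1/0.3629 − 1/0.4279)/(4π×0.0878) = 0.3794 K/W
R_outer film = 1/(h·4πr_o²) = 1/(14.6×4π×0.4279²) = 0.02977 K/W
R_total = 0.4092 K/W
Q = ΔT/R_total = 280/0.4092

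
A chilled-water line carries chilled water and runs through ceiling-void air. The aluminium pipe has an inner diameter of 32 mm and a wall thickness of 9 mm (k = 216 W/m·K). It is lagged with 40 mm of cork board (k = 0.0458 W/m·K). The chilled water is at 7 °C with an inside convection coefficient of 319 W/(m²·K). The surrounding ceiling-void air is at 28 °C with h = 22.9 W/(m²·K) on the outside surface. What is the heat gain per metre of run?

For a radial system each layer contributes R = ln(r_out/r_in)/(2πkL); films add R = 1/(hA).
R_inner film = 1/(h_i·2πr₁L) = 1/(319×2π×0.016×1) = 0.03118 K/W
R_aluminium pipe wall = ln(25/16)/(2π×216×1) = 3.288×10^-4 K/W
R_cork board = ln(65/25)/(2π×0.0458×1) = 3.32 K/W
R_outer film = 1/(h_o·2πr_oL) = 1/(22.9×2π×0.065×1) = 0.1069 K/W
R_total = 3.459 K/W
Q = ΔT/R_total = 21/3.459

q′ ≈ 6.07 W/m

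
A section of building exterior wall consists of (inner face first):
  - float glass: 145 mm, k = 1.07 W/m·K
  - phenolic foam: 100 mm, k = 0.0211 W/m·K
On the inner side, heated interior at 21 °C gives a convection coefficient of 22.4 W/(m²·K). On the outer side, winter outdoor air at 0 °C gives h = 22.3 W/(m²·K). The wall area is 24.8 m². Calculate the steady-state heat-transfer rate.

Treating each layer as a thermal resistance in series:
R_inner film = 1/(h_i·A) = 1/(22.4×24.8) = 0.0018 K/W
R_float glass = L/(kA) = 0.145/(1.07×24.8) = 0.005464 K/W
R_phenolic foam = L/(kA) = 0.1/(0.0211×24.8) = 0.1911 K/W
R_outer film = 1/(h_o·A) = 1/(22.3×24.8) = 0.001808 K/W
R_total = 0.2002 K/W
Q = ΔT / R_total = 21 / 0.2002

Q ≈ 105 W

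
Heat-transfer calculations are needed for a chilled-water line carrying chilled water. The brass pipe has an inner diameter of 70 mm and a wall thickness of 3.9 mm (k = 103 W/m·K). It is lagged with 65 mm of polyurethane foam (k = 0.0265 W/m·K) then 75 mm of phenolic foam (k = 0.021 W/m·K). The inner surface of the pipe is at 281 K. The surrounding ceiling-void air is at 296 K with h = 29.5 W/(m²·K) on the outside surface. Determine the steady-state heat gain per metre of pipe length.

q′ ≈ 1.49 W/m

Treating each annulus and film as a series resistance:
R_brass pipe wall = ln(38.9/35)/(2π×103×1) = 1.632×10^-4 K/W
R_polyurethane foam = ln(103.9/38.9)/(2π×0.0265×1) = 5.9 K/W
R_phenolic foam = ln(178.9/103.9)/(2π×0.021×1) = 4.118 K/W
R_outer film = 1/(h_o·2πr_oL) = 1/(29.5×2π×0.1789×1) = 0.03016 K/W
R_total = 10.05 K/W
Q = ΔT/R_total = 15/10.05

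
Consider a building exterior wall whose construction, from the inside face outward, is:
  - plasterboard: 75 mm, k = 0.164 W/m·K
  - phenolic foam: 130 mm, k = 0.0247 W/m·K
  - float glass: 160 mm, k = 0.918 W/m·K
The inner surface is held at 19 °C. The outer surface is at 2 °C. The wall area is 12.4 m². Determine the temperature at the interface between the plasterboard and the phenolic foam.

Model the wall as resistances in series:
R_plasterboard = L/(kA) = 0.075/(0.164×12.4) = 0.03688 K/W
R_phenolic foam = L/(kA) = 0.13/(0.0247×12.4) = 0.4244 K/W
R_float glass = L/(kA) = 0.16/(0.918×12.4) = 0.01406 K/W
R_total = 0.4754 K/W;  Q = ΔT/R_total = 17/0.4754 = 35.76 W
T_interface = T_inner − Q·ΣR(inner→interface) = 19 − 35.8×0.03688

T ≈ 17.7 °C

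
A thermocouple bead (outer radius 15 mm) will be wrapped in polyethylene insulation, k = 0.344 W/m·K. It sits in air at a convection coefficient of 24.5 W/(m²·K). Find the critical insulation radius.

For a sphere r_cr = 2k/h = 2×0.344/24.5
r_cr = 28.1 mm; since the bare radius (15 mm) is below r_cr, adding a thin layer of insulation will *increase* heat loss.

r_cr ≈ 28.1 mm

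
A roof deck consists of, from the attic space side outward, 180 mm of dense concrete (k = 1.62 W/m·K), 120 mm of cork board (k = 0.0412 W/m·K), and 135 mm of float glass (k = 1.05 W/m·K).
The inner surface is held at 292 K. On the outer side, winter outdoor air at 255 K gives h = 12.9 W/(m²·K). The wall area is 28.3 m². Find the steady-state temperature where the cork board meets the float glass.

Series thermal resistances:
R_dense concrete = L/(kA) = 0.18/(1.62×28.3) = 0.003926 K/W
R_cork board = L/(kA) = 0.12/(0.0412×28.3) = 0.1029 K/W
R_float glass = L/(kA) = 0.135/(1.05×28.3) = 0.004543 K/W
R_outer film = 1/(h_o·A) = 1/(12.9×28.3) = 0.002739 K/W
R_total = 0.1141 K/W;  Q = ΔT/R_total = 37/0.1141 = 324.2 W
T_interface = T_inner − Q·ΣR(inner→interface) = 292 − 324×0.1068

T ≈ 257 K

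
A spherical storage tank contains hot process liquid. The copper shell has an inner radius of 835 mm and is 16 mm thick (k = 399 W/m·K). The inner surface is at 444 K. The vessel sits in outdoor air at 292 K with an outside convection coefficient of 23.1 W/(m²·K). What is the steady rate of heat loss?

Radial (spherical) resistances in series:
R_copper shell = (1/0.835 − 1/0.851)/(4π×399) = 4.491×10^-6 K/W
R_outer film = 1/(h·4πr_o²) = 1/(23.1×4π×0.851²) = 0.004757 K/W
R_total = 0.004761 K/W
Q = ΔT/R_total = 152/0.004761

Q ≈ 31900 W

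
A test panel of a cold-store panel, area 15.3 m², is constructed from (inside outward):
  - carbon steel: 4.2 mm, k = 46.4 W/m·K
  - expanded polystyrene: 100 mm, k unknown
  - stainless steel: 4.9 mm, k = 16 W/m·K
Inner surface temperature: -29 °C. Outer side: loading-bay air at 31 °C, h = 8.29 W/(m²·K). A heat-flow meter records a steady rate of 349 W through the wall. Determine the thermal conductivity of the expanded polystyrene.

k ≈ 0.0399 W/(m·K)

Model the wall as resistances in series:
R_carbon steel = L/(kA) = 0.0042/(46.4×15.3) = 5.916×10^-6 K/W
R_stainless steel = L/(kA) = 0.0049/(16×15.3) = 2.002×10^-5 K/W
R_outer film = 1/(h_o·A) = 1/(8.29×15.3) = 0.007884 K/W
Sum of known resistances R_other = 0.00791 K/W
Total R = ΔT/Q = 60/349 = 0.1719 K/W
R_expanded polystyrene = R_total − R_other = 0.164 K/W
k = L/(R·A) = 0.1/(0.164×15.3)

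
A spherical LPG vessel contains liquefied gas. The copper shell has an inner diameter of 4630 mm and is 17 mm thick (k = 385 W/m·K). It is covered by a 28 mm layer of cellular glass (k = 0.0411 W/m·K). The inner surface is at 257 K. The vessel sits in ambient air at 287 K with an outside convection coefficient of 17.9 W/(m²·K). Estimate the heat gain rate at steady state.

Q ≈ 2820 W

Spherical conduction: R = (1/r_in − 1/r_out)/(4πk) per layer; series-sum.
R_copper shell = (1/2.315 − 1/2.332)/(4π×385) = 6.509×10^-7 K/W
R_cellular glass = (1/2.332 − 1/2.36)/(4π×0.0411) = 0.009851 K/W
R_outer film = 1/(h·4πr_o²) = 1/(17.9×4π×2.36²) = 7.982×10^-4 K/W
R_total = 0.01065 K/W
Q = ΔT/R_total = 30/0.01065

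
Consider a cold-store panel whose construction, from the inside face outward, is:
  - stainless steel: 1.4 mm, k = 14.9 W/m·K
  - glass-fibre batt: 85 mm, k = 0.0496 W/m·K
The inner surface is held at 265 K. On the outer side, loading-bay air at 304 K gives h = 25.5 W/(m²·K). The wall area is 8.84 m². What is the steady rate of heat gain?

Thermal resistances in series:
R_stainless steel = L/(kA) = 0.0014/(14.9×8.84) = 1.063×10^-5 K/W
R_glass-fibre batt = L/(kA) = 0.085/(0.0496×8.84) = 0.1939 K/W
R_outer film = 1/(h_o·A) = 1/(25.5×8.84) = 0.004436 K/W
R_total = 0.1983 K/W
Q = ΔT / R_total = 39 / 0.1983

Q ≈ 197 W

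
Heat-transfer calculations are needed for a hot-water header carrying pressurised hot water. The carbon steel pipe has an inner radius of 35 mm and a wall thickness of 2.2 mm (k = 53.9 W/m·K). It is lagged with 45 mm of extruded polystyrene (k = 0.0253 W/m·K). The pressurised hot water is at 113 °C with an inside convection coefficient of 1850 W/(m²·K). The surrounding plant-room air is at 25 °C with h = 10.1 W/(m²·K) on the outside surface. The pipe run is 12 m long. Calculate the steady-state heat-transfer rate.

Q ≈ 204 W

Treating each annulus and film as a series resistance:
R_inner film = 1/(h_i·2πr₁L) = 1/(1850×2π×0.035×12) = 2.048×10^-4 K/W
R_carbon steel pipe wall = ln(37.2/35)/(2π×53.9×12) = 1.5×10^-5 K/W
R_extruded polystyrene = ln(82.2/37.2)/(2π×0.0253×12) = 0.4156 K/W
R_outer film = 1/(h_o·2πr_oL) = 1/(10.1×2π×0.0822×12) = 0.01598 K/W
R_total = 0.4318 K/W
Q = ΔT/R_total = 88/0.4318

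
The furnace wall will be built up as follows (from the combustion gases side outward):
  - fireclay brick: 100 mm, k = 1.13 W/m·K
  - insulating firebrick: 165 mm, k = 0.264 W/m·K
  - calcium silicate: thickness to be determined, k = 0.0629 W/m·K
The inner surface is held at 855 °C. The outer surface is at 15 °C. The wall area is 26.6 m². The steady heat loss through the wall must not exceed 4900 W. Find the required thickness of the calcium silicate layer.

Thermal resistances in series:
R_fireclay brick = L/(kA) = 0.1/(1.13×26.6) = 0.003327 K/W
R_insulating firebrick = L/(kA) = 0.165/(0.264×26.6) = 0.0235 K/W
Sum of the known resistances R_other = 0.02682 K/W
Required total resistance R_tot = ΔT/Q_allow = 840/4900 = 0.1714 K/W
R_calcium silicate = R_tot − R_other = 0.1446 K/W
L = R·k·A = 0.1446×0.0629×26.6

L ≈ 242 mm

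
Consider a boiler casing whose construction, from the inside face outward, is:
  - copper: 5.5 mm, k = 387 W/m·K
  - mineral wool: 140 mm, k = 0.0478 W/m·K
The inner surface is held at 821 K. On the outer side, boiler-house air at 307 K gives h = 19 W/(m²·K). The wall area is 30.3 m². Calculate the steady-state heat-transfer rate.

Thermal resistances in series:
R_copper = L/(kA) = 0.0055/(387×30.3) = 4.69×10^-7 K/W
R_mineral wool = L/(kA) = 0.14/(0.0478×30.3) = 0.09666 K/W
R_outer film = 1/(h_o·A) = 1/(19×30.3) = 0.001737 K/W
R_total = 0.0984 K/W
Q = ΔT / R_total = 514 / 0.0984

Q ≈ 5220 W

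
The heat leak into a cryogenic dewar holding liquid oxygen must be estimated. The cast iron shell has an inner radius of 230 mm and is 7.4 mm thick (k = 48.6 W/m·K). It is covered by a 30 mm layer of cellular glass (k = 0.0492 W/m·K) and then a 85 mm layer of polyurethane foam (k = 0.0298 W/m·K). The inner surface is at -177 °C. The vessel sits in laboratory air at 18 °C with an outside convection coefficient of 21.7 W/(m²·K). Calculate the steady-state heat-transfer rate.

Radial (spherical) resistances in series:
R_cast iron shell = (1/0.23 − 1/0.2374)/(4π×48.6) = 2.219×10^-4 K/W
R_cellular glass = (1/0.2374 − 1/0.2674)/(4π×0.0492) = 0.7644 K/W
R_polyurethane foam = (1/0.2674 − 1/0.3524)/(4π×0.0298) = 2.409 K/W
R_outer film = 1/(h·4πr_o²) = 1/(21.7×4π×0.3524²) = 0.02953 K/W
R_total = 3.203 K/W
Q = ΔT/R_total = 195/3.203

Q ≈ 60.9 W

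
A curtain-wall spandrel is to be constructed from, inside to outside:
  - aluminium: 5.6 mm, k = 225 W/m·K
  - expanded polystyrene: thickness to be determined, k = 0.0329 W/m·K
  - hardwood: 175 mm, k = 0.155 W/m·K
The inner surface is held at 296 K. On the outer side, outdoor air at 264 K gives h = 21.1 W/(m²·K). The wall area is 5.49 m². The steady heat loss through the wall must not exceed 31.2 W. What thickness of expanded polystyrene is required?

Using the resistance-network approach (series):
R_aluminium = L/(kA) = 0.0056/(225×5.49) = 4.533×10^-6 K/W
R_hardwood = L/(kA) = 0.175/(0.155×5.49) = 0.2057 K/W
R_outer film = 1/(h_o·A) = 1/(21.1×5.49) = 0.008633 K/W
Sum of the known resistances R_other = 0.2143 K/W
Required total resistance R_tot = ΔT/Q_allow = 32/31.2 = 1.026 K/W
R_expanded polystyrene = R_tot − R_other = 0.8114 K/W
L = R·k·A = 0.8114×0.0329×5.49

L ≈ 147 mm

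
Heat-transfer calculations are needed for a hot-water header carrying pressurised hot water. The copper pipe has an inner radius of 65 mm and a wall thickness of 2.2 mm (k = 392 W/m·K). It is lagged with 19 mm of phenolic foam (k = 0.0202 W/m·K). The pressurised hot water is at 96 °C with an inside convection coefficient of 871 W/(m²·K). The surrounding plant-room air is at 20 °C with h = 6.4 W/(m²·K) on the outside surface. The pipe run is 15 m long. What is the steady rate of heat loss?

Q ≈ 506 W

Cylindrical conduction, so R = ln(r₂/r₁)/(2πkL) per layer, in series:
R_inner film = 1/(h_i·2πr₁L) = 1/(871×2π×0.065×15) = 1.874×10^-4 K/W
R_copper pipe wall = ln(67.2/65)/(2π×392×15) = 9.01×10^-7 K/W
R_phenolic foam = ln(86.2/67.2)/(2π×0.0202×15) = 0.1308 K/W
R_outer film = 1/(h_o·2πr_oL) = 1/(6.4×2π×0.0862×15) = 0.01923 K/W
R_total = 0.1502 K/W
Q = ΔT/R_total = 76/0.1502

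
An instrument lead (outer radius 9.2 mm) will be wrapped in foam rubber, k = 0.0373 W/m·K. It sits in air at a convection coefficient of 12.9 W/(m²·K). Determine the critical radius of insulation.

r_cr ≈ 2.89 mm

For a cylinder r_cr = k/h = 0.0373/12.9
r_cr = 2.89 mm; since the bare radius (9.2 mm) is above r_cr, any added insulation will reduce heat loss.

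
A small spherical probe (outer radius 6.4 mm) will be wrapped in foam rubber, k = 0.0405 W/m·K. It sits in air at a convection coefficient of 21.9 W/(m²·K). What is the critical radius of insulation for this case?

For a sphere r_cr = 2k/h = 2×0.0405/21.9
r_cr = 3.7 mm; since the bare radius (6.4 mm) is above r_cr, any added insulation will reduce heat loss.

r_cr ≈ 3.7 mm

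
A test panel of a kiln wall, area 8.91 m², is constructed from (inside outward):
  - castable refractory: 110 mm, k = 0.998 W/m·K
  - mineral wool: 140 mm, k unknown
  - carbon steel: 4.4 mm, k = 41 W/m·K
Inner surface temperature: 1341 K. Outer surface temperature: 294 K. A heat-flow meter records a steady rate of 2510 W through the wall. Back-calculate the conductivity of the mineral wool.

k ≈ 0.0388 W/(m·K)

Treating each layer as a thermal resistance in series:
R_castable refractory = L/(kA) = 0.11/(0.998×8.91) = 0.01237 K/W
R_carbon steel = L/(kA) = 0.0044/(41×8.91) = 1.204×10^-5 K/W
Sum of known resistances R_other = 0.01238 K/W
Total R = ΔT/Q = 1047/2510 = 0.4171 K/W
R_mineral wool = R_total − R_other = 0.4047 K/W
k = L/(R·A) = 0.14/(0.4047×8.91)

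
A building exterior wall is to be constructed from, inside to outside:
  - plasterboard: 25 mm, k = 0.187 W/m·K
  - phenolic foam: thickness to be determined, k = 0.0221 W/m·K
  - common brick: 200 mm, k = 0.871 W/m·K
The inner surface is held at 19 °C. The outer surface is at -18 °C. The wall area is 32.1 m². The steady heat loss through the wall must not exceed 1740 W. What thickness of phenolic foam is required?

Thermal resistances in series:
R_plasterboard = L/(kA) = 0.025/(0.187×32.1) = 0.004165 K/W
R_common brick = L/(kA) = 0.2/(0.871×32.1) = 0.007153 K/W
Sum of the known resistances R_other = 0.01132 K/W
Required total resistance R_tot = ΔT/Q_allow = 37/1740 = 0.02126 K/W
R_phenolic foam = R_tot − R_other = 0.009946 K/W
L = R·k·A = 0.009946×0.0221×32.1

L ≈ 7.06 mm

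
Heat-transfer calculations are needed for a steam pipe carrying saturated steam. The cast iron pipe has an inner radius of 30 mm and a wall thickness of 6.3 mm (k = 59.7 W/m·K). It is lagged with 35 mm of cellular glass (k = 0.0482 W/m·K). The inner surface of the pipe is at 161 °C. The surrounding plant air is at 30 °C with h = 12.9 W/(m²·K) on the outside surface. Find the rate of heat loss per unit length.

q′ ≈ 54.5 W/m

For a radial system each layer contributes R = ln(r_out/r_in)/(2πkL); films add R = 1/(hA).
R_cast iron pipe wall = ln(36.3/30)/(2π×59.7×1) = 5.082×10^-4 K/W
R_cellular glass = ln(71.3/36.3)/(2π×0.0482×1) = 2.229 K/W
R_outer film = 1/(h_o·2πr_oL) = 1/(12.9×2π×0.0713×1) = 0.173 K/W
R_total = 2.403 K/W
Q = ΔT/R_total = 131/2.403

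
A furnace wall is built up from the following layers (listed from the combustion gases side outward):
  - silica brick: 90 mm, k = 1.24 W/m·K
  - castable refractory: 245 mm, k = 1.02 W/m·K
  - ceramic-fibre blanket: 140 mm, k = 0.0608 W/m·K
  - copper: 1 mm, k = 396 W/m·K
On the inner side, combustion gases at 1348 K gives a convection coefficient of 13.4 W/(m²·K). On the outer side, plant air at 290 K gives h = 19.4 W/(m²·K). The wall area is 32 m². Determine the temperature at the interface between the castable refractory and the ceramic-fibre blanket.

Using the resistance-network approach (series):
R_inner film = 1/(h_i·A) = 1/(13.4×32) = 0.002332 K/W
R_silica brick = L/(kA) = 0.09/(1.24×32) = 0.002268 K/W
R_castable refractory = L/(kA) = 0.245/(1.02×32) = 0.007506 K/W
R_ceramic-fibre blanket = L/(kA) = 0.14/(0.0608×32) = 0.07196 K/W
R_copper = L/(kA) = 0.001/(396×32) = 7.891×10^-8 K/W
R_outer film = 1/(h_o·A) = 1/(19.4×32) = 0.001611 K/W
R_total = 0.08567 K/W;  Q = ΔT/R_total = 1058/0.08567 = 12350 W
T_interface = T_inner − Q·ΣR(inner→interface) = 1348 − 12300×0.01211

T ≈ 1200 K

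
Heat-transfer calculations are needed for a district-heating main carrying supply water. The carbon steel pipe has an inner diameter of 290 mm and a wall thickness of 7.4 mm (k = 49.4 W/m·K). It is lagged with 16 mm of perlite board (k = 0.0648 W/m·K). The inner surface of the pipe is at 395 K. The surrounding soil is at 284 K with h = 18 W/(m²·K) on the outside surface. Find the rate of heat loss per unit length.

Cylindrical conduction, so R = ln(r₂/r₁)/(2πkL) per layer, in series:
R_carbon steel pipe wall = ln(152.4/145)/(2π×49.4×1) = 1.604×10^-4 K/W
R_perlite board = ln(168.4/152.4)/(2π×0.0648×1) = 0.2452 K/W
R_outer film = 1/(h_o·2πr_oL) = 1/(18×2π×0.1684×1) = 0.05251 K/W
R_total = 0.2979 K/W
Q = ΔT/R_total = 111/0.2979

q′ ≈ 373 W/m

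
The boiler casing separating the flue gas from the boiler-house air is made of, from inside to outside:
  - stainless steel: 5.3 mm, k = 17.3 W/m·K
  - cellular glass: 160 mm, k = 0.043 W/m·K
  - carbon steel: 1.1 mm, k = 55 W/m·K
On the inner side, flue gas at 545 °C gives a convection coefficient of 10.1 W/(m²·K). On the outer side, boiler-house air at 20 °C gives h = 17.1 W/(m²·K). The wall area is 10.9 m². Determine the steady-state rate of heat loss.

Q ≈ 1480 W

Series thermal resistances:
R_inner film = 1/(h_i·A) = 1/(10.1×10.9) = 0.009083 K/W
R_stainless steel = L/(kA) = 0.0053/(17.3×10.9) = 2.811×10^-5 K/W
R_cellular glass = L/(kA) = 0.16/(0.043×10.9) = 0.3414 K/W
R_carbon steel = L/(kA) = 0.0011/(55×10.9) = 1.835×10^-6 K/W
R_outer film = 1/(h_o·A) = 1/(17.1×10.9) = 0.005365 K/W
R_total = 0.3558 K/W
Q = ΔT / R_total = 525 / 0.3558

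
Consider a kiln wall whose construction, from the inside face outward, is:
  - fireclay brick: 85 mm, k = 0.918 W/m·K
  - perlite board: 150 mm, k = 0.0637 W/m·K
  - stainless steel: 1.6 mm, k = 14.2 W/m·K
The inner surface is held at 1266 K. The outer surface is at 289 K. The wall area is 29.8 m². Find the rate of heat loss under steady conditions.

Q ≈ 11900 W

Series thermal resistances:
R_fireclay brick = L/(kA) = 0.085/(0.918×29.8) = 0.003107 K/W
R_perlite board = L/(kA) = 0.15/(0.0637×29.8) = 0.07902 K/W
R_stainless steel = L/(kA) = 0.0016/(14.2×29.8) = 3.781×10^-6 K/W
R_total = 0.08213 K/W
Q = ΔT / R_total = 977 / 0.08213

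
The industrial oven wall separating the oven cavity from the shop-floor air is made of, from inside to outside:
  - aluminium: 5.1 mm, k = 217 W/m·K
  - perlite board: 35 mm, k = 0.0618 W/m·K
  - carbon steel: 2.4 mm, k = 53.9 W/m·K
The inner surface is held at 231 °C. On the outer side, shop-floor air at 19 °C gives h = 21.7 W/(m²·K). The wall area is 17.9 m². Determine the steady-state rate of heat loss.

Treating each layer as a thermal resistance in series:
R_aluminium = L/(kA) = 0.0051/(217×17.9) = 1.313×10^-6 K/W
R_perlite board = L/(kA) = 0.035/(0.0618×17.9) = 0.03164 K/W
R_carbon steel = L/(kA) = 0.0024/(53.9×17.9) = 2.488×10^-6 K/W
R_outer film = 1/(h_o·A) = 1/(21.7×17.9) = 0.002574 K/W
R_total = 0.03422 K/W
Q = ΔT / R_total = 212 / 0.03422

Q ≈ 6200 W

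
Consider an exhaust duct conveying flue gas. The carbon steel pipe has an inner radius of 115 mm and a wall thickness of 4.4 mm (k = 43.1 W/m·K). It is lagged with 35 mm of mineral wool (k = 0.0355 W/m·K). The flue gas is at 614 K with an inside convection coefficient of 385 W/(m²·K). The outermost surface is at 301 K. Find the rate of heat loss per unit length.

Treating each annulus and film as a series resistance:
R_inner film = 1/(h_i·2πr₁L) = 1/(385×2π×0.115×1) = 0.003595 K/W
R_carbon steel pipe wall = ln(119.4/115)/(2π×43.1×1) = 1.386×10^-4 K/W
R_mineral wool = ln(154.4/119.4)/(2π×0.0355×1) = 1.152 K/W
R_total = 1.156 K/W
Q = ΔT/R_total = 313/1.156

q′ ≈ 271 W/m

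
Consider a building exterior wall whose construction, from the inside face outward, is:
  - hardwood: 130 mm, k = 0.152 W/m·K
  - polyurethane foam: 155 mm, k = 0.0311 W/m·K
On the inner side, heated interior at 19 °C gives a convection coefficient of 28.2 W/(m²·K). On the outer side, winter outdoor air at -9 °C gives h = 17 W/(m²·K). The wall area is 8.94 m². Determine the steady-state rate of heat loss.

Q ≈ 42.2 W

Thermal resistances in series:
R_inner film = 1/(h_i·A) = 1/(28.2×8.94) = 0.003967 K/W
R_hardwood = L/(kA) = 0.13/(0.152×8.94) = 0.09567 K/W
R_polyurethane foam = L/(kA) = 0.155/(0.0311×8.94) = 0.5575 K/W
R_outer film = 1/(h_o·A) = 1/(17×8.94) = 0.00658 K/W
R_total = 0.6637 K/W
Q = ΔT / R_total = 28 / 0.6637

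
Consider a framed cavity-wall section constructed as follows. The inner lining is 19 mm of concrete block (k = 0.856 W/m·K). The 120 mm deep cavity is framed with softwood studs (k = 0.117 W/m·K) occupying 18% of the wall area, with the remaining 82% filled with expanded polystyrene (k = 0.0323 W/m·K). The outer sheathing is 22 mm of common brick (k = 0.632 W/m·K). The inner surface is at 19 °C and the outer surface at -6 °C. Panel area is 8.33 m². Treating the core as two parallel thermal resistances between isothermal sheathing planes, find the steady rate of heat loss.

Sheathing layers in series; stud and cavity paths in parallel between them.
R_inner = 0.019/(0.856×8.33) = 0.002665 K/W
R_stud  = 0.12/(0.117×0.18×8.33) = 0.684 K/W
R_cav   = 0.12/(0.0323×0.82×8.33) = 0.5439 K/W
1/R_core = 1/R_stud + 1/R_cav → R_core = 0.303 K/W
R_outer = 0.022/(0.632×8.33) = 0.004179 K/W
R_total = 0.3098 K/W
Q = ΔT/R_total = 25/0.3098

Q ≈ 80.7 W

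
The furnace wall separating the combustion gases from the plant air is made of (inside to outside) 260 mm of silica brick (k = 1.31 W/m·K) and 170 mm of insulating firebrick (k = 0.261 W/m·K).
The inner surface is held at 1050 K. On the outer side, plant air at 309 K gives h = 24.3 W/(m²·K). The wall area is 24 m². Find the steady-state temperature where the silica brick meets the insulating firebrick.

T ≈ 885 K

Treating each layer as a thermal resistance in series:
R_silica brick = L/(kA) = 0.26/(1.31×24) = 0.00827 K/W
R_insulating firebrick = L/(kA) = 0.17/(0.261×24) = 0.02714 K/W
R_outer film = 1/(h_o·A) = 1/(24.3×24) = 0.001715 K/W
R_total = 0.03712 K/W;  Q = ΔT/R_total = 741/0.03712 = 19960 W
T_interface = T_inner − Q·ΣR(inner→interface) = 1050 − 20000×0.00827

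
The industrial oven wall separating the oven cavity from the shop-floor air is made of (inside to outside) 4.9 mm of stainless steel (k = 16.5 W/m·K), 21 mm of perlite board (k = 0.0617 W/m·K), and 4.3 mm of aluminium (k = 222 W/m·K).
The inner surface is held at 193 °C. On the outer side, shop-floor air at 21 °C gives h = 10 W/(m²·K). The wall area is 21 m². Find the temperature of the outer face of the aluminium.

Model the wall as resistances in series:
R_stainless steel = L/(kA) = 0.0049/(16.5×21) = 1.414×10^-5 K/W
R_perlite board = L/(kA) = 0.021/(0.0617×21) = 0.01621 K/W
R_aluminium = L/(kA) = 0.0043/(222×21) = 9.224×10^-7 K/W
R_outer film = 1/(h_o·A) = 1/(10×21) = 0.004762 K/W
R_total = 0.02098 K/W;  Q = ΔT/R_total = 172/0.02098 = 8197 W
T_interface = T_inner − Q·ΣR(inner→interface) = 193 − 8200×0.01622

T ≈ 60 °C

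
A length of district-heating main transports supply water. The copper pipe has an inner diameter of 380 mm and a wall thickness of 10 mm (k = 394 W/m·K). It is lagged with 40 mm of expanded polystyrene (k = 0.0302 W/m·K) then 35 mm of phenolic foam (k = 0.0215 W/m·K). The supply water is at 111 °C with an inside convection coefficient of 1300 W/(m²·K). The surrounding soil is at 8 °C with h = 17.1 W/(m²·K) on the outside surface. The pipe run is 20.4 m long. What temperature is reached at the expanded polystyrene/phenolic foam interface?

Radial resistances (cylindrical: R_cond = ln(r_o/r_i)/(2πkL), R_conv = 1/(h·2πrL)):
R_inner film = 1/(h_i·2πr₁L) = 1/(1300×2π×0.19×20.4) = 3.159×10^-5 K/W
R_copper pipe wall = ln(200/190)/(2π×394×20.4) = 1.016×10^-6 K/W
R_expanded polystyrene = ln(240/200)/(2π×0.0302×20.4) = 0.0471 K/W
R_phenolic foam = ln(275/240)/(2π×0.0215×20.4) = 0.0494 K/W
R_outer film = 1/(h_o·2πr_oL) = 1/(17.1×2π×0.275×20.4) = 0.001659 K/W
R_total = 0.09819 K/W
Q = ΔT/R_total = 103/0.09819
Q = 1050 W
T_interface = T_inner − Q·ΣR(inner→interface) = 111 − 1050×0.04713

T ≈ 61.6 °C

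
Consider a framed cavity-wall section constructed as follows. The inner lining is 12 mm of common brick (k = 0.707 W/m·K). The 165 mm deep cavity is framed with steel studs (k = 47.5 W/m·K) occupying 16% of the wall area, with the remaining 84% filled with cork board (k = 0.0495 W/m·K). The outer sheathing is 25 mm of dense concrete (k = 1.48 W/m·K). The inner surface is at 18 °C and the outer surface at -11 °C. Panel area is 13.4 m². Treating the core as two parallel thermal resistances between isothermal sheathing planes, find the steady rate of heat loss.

Sheathing layers in series; stud and cavity paths in parallel between them.
R_inner = 0.012/(0.707×13.4) = 0.001267 K/W
R_stud  = 0.165/(47.5×0.16×13.4) = 0.00162 K/W
R_cav   = 0.165/(0.0495×0.84×13.4) = 0.2961 K/W
1/R_core = 1/R_stud + 1/R_cav → R_core = 0.001611 K/W
R_outer = 0.025/(1.48×13.4) = 0.001261 K/W
R_total = 0.004139 K/W
Q = ΔT/R_total = 29/0.004139

Q ≈ 7010 W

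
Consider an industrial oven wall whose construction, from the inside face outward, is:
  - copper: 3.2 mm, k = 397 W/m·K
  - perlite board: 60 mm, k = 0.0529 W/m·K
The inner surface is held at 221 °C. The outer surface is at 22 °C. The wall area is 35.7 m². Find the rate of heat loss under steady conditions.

Series thermal resistances:
R_copper = L/(kA) = 0.0032/(397×35.7) = 2.258×10^-7 K/W
R_perlite board = L/(kA) = 0.06/(0.0529×35.7) = 0.03177 K/W
R_total = 0.03177 K/W
Q = ΔT / R_total = 199 / 0.03177

Q ≈ 6260 W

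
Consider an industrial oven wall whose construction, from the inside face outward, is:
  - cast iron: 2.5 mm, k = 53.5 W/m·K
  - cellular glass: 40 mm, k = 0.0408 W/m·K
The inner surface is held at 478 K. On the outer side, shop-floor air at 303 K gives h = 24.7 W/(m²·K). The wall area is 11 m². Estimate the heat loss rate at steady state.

Q ≈ 1890 W

Treating each layer as a thermal resistance in series:
R_cast iron = L/(kA) = 0.0025/(53.5×11) = 4.248×10^-6 K/W
R_cellular glass = L/(kA) = 0.04/(0.0408×11) = 0.08913 K/W
R_outer film = 1/(h_o·A) = 1/(24.7×11) = 0.003681 K/W
R_total = 0.09281 K/W
Q = ΔT / R_total = 175 / 0.09281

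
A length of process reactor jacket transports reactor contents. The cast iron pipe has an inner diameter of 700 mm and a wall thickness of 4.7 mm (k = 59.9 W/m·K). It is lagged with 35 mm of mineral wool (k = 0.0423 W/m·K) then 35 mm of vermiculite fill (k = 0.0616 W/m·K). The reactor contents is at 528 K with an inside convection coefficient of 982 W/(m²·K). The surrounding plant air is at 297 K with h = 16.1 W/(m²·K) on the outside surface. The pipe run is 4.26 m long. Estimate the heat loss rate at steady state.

Q ≈ 1640 W

For a radial system each layer contributes R = ln(r_out/r_in)/(2πkL); films add R = 1/(hA).
R_inner film = 1/(h_i·2πr₁L) = 1/(982×2π×0.35×4.26) = 1.087×10^-4 K/W
R_cast iron pipe wall = ln(354.7/350)/(2π×59.9×4.26) = 8.32×10^-6 K/W
R_mineral wool = ln(389.7/354.7)/(2π×0.0423×4.26) = 0.08312 K/W
R_vermiculite fill = ln(424.7/389.7)/(2π×0.0616×4.26) = 0.05216 K/W
R_outer film = 1/(h_o·2πr_oL) = 1/(16.1×2π×0.4247×4.26) = 0.005464 K/W
R_total = 0.1409 K/W
Q = ΔT/R_total = 231/0.1409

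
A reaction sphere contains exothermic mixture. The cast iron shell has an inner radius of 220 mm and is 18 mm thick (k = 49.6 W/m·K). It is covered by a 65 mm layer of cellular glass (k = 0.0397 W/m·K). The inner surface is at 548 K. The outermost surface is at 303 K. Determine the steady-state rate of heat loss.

Q ≈ 136 W

Each spherical layer contributes R = (1/r_i − 1/r_o)/(4πk):
R_cast iron shell = (1/0.22 − 1/0.238)/(4π×49.6) = 5.515×10^-4 K/W
R_cellular glass = (1/0.238 − 1/0.303)/(4π×0.0397) = 1.807 K/W
R_total = 1.807 K/W
Q = ΔT/R_total = 245/1.807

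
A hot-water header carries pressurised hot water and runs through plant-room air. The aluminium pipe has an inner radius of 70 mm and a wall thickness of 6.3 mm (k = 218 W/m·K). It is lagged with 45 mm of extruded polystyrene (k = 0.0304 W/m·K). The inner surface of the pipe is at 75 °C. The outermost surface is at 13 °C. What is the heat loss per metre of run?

Treating each annulus and film as a series resistance:
R_aluminium pipe wall = ln(76.3/70)/(2π×218×1) = 6.292×10^-5 K/W
R_extruded polystyrene = ln(121.3/76.3)/(2π×0.0304×1) = 2.427 K/W
R_total = 2.427 K/W
Q = ΔT/R_total = 62/2.427

q′ ≈ 25.5 W/m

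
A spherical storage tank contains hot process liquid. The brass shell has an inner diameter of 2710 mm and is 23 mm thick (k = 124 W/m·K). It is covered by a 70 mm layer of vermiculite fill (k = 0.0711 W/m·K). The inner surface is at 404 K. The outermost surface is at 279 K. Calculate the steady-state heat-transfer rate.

Q ≈ 3180 W

For a spherical shell R = (1/r₁ − 1/r₂)/(4πk); film R = 1/(h·4πr²). In series:
R_brass shell = (1/1.355 − 1/1.378)/(4π×124) = 7.905×10^-6 K/W
R_vermiculite fill = (1/1.378 − 1/1.448)/(4π×0.0711) = 0.03926 K/W
R_total = 0.03927 K/W
Q = ΔT/R_total = 125/0.03927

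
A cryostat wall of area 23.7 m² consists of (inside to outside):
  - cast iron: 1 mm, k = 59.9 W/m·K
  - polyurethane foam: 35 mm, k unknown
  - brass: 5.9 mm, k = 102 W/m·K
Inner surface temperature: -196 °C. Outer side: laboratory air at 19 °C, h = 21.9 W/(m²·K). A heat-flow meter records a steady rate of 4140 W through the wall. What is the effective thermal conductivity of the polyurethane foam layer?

k ≈ 0.0295 W/(m·K)

Model the wall as resistances in series:
R_cast iron = L/(kA) = 0.001/(59.9×23.7) = 7.044×10^-7 K/W
R_brass = L/(kA) = 0.0059/(102×23.7) = 2.441×10^-6 K/W
R_outer film = 1/(h_o·A) = 1/(21.9×23.7) = 0.001927 K/W
Sum of known resistances R_other = 0.00193 K/W
Total R = ΔT/Q = 215/4140 = 0.05193 K/W
R_polyurethane foam = R_total − R_other = 0.05 K/W
k = L/(R·A) = 0.035/(0.05×23.7)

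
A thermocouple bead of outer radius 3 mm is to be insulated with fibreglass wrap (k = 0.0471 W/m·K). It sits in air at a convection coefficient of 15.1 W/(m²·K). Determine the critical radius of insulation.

For a sphere r_cr = 2k/h = 2×0.0471/15.1
r_cr = 6.24 mm; since the bare radius (3 mm) is below r_cr, adding a thin layer of insulation will *increase* heat loss.

r_cr ≈ 6.24 mm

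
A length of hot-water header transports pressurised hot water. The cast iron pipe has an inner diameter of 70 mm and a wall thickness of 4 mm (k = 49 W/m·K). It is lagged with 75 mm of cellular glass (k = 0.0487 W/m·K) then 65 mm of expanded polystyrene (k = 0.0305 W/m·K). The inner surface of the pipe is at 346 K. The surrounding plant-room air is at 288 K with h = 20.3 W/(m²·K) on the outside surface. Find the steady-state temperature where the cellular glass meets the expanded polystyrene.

Radial resistances (cylindrical: R_cond = ln(r_o/r_i)/(2πkL), R_conv = 1/(h·2πrL)):
R_cast iron pipe wall = ln(39/35)/(2π×49×1) = 3.515×10^-4 K/W
R_cellular glass = ln(114/39)/(2π×0.0487×1) = 3.505 K/W
R_expanded polystyrene = ln(179/114)/(2π×0.0305×1) = 2.354 K/W
R_outer film = 1/(h_o·2πr_oL) = 1/(20.3×2π×0.179×1) = 0.0438 K/W
R_total = 5.904 K/W
Q = ΔT/R_total = 58/5.904
Q = 9.82 W/m
T_interface = T_inner − Q·ΣR(inner→interface) = 346 − 9.82×3.506

T ≈ 312 K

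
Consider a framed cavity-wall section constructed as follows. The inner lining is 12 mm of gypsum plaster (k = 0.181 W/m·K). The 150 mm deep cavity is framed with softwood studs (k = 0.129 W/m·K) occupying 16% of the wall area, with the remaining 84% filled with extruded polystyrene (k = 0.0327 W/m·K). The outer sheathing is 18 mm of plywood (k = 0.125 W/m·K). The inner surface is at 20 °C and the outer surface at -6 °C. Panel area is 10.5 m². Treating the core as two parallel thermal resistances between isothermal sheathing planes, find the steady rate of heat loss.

Sheathing layers in series; stud and cavity paths in parallel between them.
R_inner = 0.012/(0.181×10.5) = 0.006314 K/W
R_stud  = 0.15/(0.129×0.16×10.5) = 0.6921 K/W
R_cav   = 0.15/(0.0327×0.84×10.5) = 0.5201 K/W
1/R_core = 1/R_stud + 1/R_cav → R_core = 0.297 K/W
R_outer = 0.018/(0.125×10.5) = 0.01371 K/W
R_total = 0.317 K/W
Q = ΔT/R_total = 26/0.317

Q ≈ 82 W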